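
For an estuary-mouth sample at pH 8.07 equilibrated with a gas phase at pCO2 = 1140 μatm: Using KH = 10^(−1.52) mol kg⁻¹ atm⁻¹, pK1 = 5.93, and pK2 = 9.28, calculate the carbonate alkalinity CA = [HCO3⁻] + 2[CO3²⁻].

CA = 5.34 mmol/kg

[CO2*] = KH · pCO2 = 10^(−1.52) × 1140×10^-6 = 3.443×10^-5 mol/kg
α₀ = 1/(1 + K1/[H⁺] + K1K2/[H⁺]²) = 1/(1 + 10^+2.14 + 10^+0.93) = 0.006777
DIC = [CO2*]/α₀ = 3.443×10^-5 / 0.006777 = 5.080 mmol/kg
CA = (α₁ + 2α₂)·DIC = (0.9355 + 2×0.05768) × 5.080 = 5.34 mmol/kg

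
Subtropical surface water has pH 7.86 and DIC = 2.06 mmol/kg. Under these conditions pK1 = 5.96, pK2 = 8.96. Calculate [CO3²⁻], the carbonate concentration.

[CO3²⁻] = 0.150 mmol/kg

α₂ = 1 / (1 + [H⁺]/K2 + [H⁺]²/(K1K2)) = 1 / (1 + 10^+1.10 + 10^-0.80)
   = 1 / (1 + 12.589 + 0.15849) = 1/13.748 = 0.07274
[CO3²⁻] = α₂ × DIC = 0.07274 × 2.06 = 0.150 mmol/kg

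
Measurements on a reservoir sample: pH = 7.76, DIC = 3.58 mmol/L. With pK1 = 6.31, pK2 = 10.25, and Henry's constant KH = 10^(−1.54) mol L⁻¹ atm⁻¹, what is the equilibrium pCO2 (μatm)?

α₀ = 1 / (1 + K1/[H⁺] + K1K2/[H⁺]²) = 1 / (1 + 10^+1.45 + 10^-1.04)
   = 1 / (1 + 28.184 + 0.091201) = 1/29.275 = 0.03416
[CO2*] = α₀ × DIC = 0.03416 × 3.58 = 0.1223 mmol/L
pCO2 = [CO2*]/KH = 1.223×10^-4 / 2.884×10^-2 = 4240 μatm

pCO2 = 4240 μatm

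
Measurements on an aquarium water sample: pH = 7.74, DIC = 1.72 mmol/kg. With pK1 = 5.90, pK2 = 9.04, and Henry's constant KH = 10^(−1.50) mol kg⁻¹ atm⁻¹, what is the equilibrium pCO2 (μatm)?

α₀ = 1 / (1 + K1/[H⁺] + K1K2/[H⁺]²) = 1 / (1 + 10^+1.84 + 10^+0.54)
   = 1 / (1 + 69.183 + 3.4674) = 1/73.650 = 0.01358
[CO2*] = α₀ × DIC = 0.01358 × 1.72 = 0.02335 mmol/kg
pCO2 = [CO2*]/KH = 2.335×10^-5 / 3.162×10^-2 = 739 μatm

pCO2 = 739 μatm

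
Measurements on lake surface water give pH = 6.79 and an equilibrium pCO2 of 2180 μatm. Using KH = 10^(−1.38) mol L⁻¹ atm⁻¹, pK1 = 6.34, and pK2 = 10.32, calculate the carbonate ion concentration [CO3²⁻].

[CO2*] = KH · pCO2 = 10^(−1.38) × 2180×10^-6 = 9.088×10^-5 mol/L
α₀ = 1/(1 + K1/[H⁺] + K1K2/[H⁺]²) = 1/(1 + 10^+0.45 + 10^-3.08) = 0.2618
DIC = [CO2*]/α₀ = 9.088×10^-5 / 0.2618 = 0.3471 mmol/L
[CO3²⁻] = α₂·DIC; α₂ = 0.0002178, so [CO3²⁻] = 0.0002178 × 0.3471 = 7.56×10^-5 mmol/L = 0.0756 μmol/L

[CO3²⁻] = 0.0756 μmol/L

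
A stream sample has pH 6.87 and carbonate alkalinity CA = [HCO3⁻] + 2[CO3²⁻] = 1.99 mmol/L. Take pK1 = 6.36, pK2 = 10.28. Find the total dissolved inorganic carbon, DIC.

CA = [HCO3⁻] + 2[CO3²⁻] = (α₁ + 2α₂)·DIC
At pH 6.87: [H⁺]/K1 = 10^-0.51 = 0.30903, K2/[H⁺] = 10^-3.41 = 0.00038905
α₁ = 1/(1 + 0.30903 + 0.00038905) = 1/1.3094 = 0.7637; α₂ = α₁·K2/[H⁺] = 0.0002971
α₁ + 2α₂ = 0.7643
DIC = CA / (α₁ + 2α₂) = 1.99 / 0.7643 = 2.60 mmol/L

DIC = 2.60 mmol/L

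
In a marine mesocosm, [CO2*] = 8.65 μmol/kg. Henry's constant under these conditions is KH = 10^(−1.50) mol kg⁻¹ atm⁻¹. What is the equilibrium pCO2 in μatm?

pCO2 = 274 μatm

KH = 10^(−1.50) = 3.162×10^-2 mol kg⁻¹ atm⁻¹
pCO2 = [CO2*]/KH = 8.65×10^-6 / 3.162×10^-2 = 2.74×10^-4 atm = 274 μatm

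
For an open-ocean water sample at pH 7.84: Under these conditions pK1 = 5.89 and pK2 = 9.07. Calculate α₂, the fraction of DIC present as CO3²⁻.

α₂ = 0.0550

α₂ = 1 / (1 + [H⁺]/K2 + [H⁺]²/(K1K2)) = 1 / (1 + 10^+1.23 + 10^-0.72)
   = 1 / (1 + 16.982 + 0.19055) = 1/18.173 = 0.05503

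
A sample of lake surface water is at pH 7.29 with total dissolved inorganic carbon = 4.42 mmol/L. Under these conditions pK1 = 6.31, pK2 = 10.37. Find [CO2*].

α₀ = 1 / (1 + K1/[H⁺] + K1K2/[H⁺]²) = 1 / (1 + 10^+0.98 + 10^-2.10)
   = 1 / (1 + 9.5499 + 0.0079433) = 1/10.558 = 0.09472
[CO2*] = α₀ × DIC = 0.09472 × 4.42 = 0.419 mmol/L

[CO2*] = 0.419 mmol/L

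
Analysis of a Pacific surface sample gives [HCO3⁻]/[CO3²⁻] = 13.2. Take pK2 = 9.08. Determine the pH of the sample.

pH = 7.96

From K2 = [H⁺][CO3²⁻]/[HCO3⁻]:  pH = pK2 − log₁₀([HCO3⁻]/[CO3²⁻])
log₁₀(13.2) = +1.121
pH = 9.08 − (+1.121) = 7.96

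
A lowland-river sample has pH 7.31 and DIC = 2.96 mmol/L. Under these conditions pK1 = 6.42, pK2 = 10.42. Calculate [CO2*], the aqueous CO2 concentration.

α₀ = 1 / (1 + K1/[H⁺] + K1K2/[H⁺]²) = 1 / (1 + 10^+0.89 + 10^-2.22)
   = 1 / (1 + 7.7625 + 0.0060256) = 1/8.7685 = 0.1140
[CO2*] = α₀ × DIC = 0.1140 × 2.96 = 0.338 mmol/L

[CO2*] = 0.338 mmol/L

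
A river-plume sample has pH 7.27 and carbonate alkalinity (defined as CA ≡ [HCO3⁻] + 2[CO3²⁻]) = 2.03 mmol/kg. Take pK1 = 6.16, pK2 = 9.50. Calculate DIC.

DIC = 2.17 mmol/kg

CA = [HCO3⁻] + 2[CO3²⁻] = (α₁ + 2α₂)·DIC
At pH 7.27: [H⁺]/K1 = 10^-1.11 = 0.077625, K2/[H⁺] = 10^-2.23 = 0.0058884
α₁ = 1/(1 + 0.077625 + 0.0058884) = 1/1.0835 = 0.9229; α₂ = α₁·K2/[H⁺] = 0.005435
α₁ + 2α₂ = 0.9338
DIC = CA / (α₁ + 2α₂) = 2.03 / 0.9338 = 2.17 mmol/kg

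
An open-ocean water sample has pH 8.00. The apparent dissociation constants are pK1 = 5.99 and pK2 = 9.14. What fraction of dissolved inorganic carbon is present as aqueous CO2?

α₀ = 1 / (1 + K1/[H⁺] + K1K2/[H⁺]²) = 1 / (1 + 10^+2.01 + 10^+0.87)
   = 1 / (1 + 102.33 + 7.4131) = 1/110.74 = 0.009030

α₀ = 0.00903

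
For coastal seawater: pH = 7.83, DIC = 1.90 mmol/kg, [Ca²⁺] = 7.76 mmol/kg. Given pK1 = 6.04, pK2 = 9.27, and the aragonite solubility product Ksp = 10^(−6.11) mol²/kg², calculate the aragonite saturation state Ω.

Ω = 0.655

α₂ = 1 / (1 + [H⁺]/K2 + [H⁺]²/(K1K2)) = 1 / (1 + 10^+1.44 + 10^-0.35)
   = 1 / (1 + 27.542 + 0.44668) = 1/28.989 = 0.03450
[CO3²⁻] = α₂ × DIC = 0.03450 × 1.90 = 0.06554 mmol/kg
Ksp = 10^(−6.11) = 7.762×10^-7
Ω = [Ca²⁺][CO3²⁻]/Ksp = (7.76×10^-3)(6.554×10^-5) / 7.762×10^-7 = 0.655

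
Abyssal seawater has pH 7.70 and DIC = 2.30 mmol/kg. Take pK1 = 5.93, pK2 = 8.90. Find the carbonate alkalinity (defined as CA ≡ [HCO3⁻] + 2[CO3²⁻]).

CA = [HCO3⁻] + 2[CO3²⁻] = (α₁ + 2α₂)·DIC
At pH 7.70: [H⁺]/K1 = 10^-1.77 = 0.016982, K2/[H⁺] = 10^-1.20 = 0.063096
α₁ = 1/(1 + 0.016982 + 0.063096) = 1/1.0801 = 0.9259; α₂ = α₁·K2/[H⁺] = 0.05842
α₁ + 2α₂ = 1.0427
CA = 1.0427 × 2.30 = 2.40 mmol/kg

CA = 2.40 mmol/kg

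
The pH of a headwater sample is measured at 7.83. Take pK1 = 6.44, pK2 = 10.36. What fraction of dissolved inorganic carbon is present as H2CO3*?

α₀ = 0.0390

α₀ = 1 / (1 + K1/[H⁺] + K1K2/[H⁺]²) = 1 / (1 + 10^+1.39 + 10^-1.14)
   = 1 / (1 + 24.547 + 0.072444) = 1/25.620 = 0.03903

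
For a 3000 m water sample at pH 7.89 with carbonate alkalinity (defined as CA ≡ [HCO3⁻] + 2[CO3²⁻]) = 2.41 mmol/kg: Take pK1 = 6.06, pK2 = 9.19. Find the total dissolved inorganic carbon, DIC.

DIC = 2.33 mmol/kg

CA = [HCO3⁻] + 2[CO3²⁻] = (α₁ + 2α₂)·DIC
At pH 7.89: [H⁺]/K1 = 10^-1.83 = 0.014791, K2/[H⁺] = 10^-1.30 = 0.050119
α₁ = 1/(1 + 0.014791 + 0.050119) = 1/1.0649 = 0.9390; α₂ = α₁·K2/[H⁺] = 0.04706
α₁ + 2α₂ = 1.0332
DIC = CA / (α₁ + 2α₂) = 2.41 / 1.0332 = 2.33 mmol/kg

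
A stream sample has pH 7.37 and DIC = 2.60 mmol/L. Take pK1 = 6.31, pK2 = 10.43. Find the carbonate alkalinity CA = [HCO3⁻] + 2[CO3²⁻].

CA = 2.39 mmol/L

CA = [HCO3⁻] + 2[CO3²⁻] = (α₁ + 2α₂)·DIC
At pH 7.37: [H⁺]/K1 = 10^-1.06 = 0.087096, K2/[H⁺] = 10^-3.06 = 0.00087096
α₁ = 1/(1 + 0.087096 + 0.00087096) = 1/1.0880 = 0.9191; α₂ = α₁·K2/[H⁺] = 0.0008005
α₁ + 2α₂ = 0.9207
CA = 0.9207 × 2.60 = 2.39 mmol/L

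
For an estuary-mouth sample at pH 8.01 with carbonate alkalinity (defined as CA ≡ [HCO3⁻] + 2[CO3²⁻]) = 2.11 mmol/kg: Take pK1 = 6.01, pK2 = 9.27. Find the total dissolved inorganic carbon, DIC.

DIC = 2.02 mmol/kg

CA = [HCO3⁻] + 2[CO3²⁻] = (α₁ + 2α₂)·DIC
At pH 8.01: [H⁺]/K1 = 10^-2.00 = 0.010000, K2/[H⁺] = 10^-1.26 = 0.054954
α₁ = 1/(1 + 0.010000 + 0.054954) = 1/1.0650 = 0.9390; α₂ = α₁·K2/[H⁺] = 0.05160
α₁ + 2α₂ = 1.0422
DIC = CA / (α₁ + 2α₂) = 2.11 / 1.0422 = 2.02 mmol/kg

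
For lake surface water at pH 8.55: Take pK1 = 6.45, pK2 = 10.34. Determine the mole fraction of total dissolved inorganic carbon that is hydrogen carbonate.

α₁ = 1 / (1 + [H⁺]/K1 + K2/[H⁺]) = 1 / (1 + 10^-2.10 + 10^-1.79)
   = 1 / (1 + 0.0079433 + 0.016218) = 1/1.0242 = 0.9764

α₁ = 0.976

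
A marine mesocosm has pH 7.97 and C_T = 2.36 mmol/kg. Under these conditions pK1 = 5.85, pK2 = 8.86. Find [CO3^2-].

α₂ = 1 / (1 + [H⁺]/K2 + [H⁺]²/(K1K2)) = 1 / (1 + 10^+0.89 + 10^-1.23)
   = 1 / (1 + 7.7625 + 0.058884) = 1/8.8214 = 0.1134
[CO3²⁻] = α₂ × DIC = 0.1134 × 2.36 = 0.268 mmol/kg

[CO3²⁻] = 0.268 mmol/kg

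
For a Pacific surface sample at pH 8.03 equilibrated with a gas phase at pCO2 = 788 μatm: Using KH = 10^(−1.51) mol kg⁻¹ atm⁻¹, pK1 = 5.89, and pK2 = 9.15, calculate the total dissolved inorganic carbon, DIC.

DIC = 3.64 mmol/kg

[CO2*] = KH · pCO2 = 10^(−1.51) × 788×10^-6 = 2.435×10^-5 mol/kg
α₀ = 1/(1 + K1/[H⁺] + K1K2/[H⁺]²) = 1/(1 + 10^+2.14 + 10^+1.02) = 0.006689
DIC = [CO2*]/α₀ = 2.435×10^-5 / 0.006689 = 3.64 mmol/kg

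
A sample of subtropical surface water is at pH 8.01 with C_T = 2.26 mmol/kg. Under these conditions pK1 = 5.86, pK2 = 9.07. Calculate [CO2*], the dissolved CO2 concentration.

[CO2*] = 14.6 μmol/kg

α₀ = 1 / (1 + K1/[H⁺] + K1K2/[H⁺]²) = 1 / (1 + 10^+2.15 + 10^+1.09)
   = 1 / (1 + 141.25 + 12.303) = 1/154.56 = 0.006470
[CO2*] = α₀ × DIC = 0.006470 × 2.26 = 0.0146 mmol/kg = 14.6 μmol/kg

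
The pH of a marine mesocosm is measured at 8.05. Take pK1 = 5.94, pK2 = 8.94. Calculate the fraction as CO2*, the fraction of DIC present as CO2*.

α₀ = 1 / (1 + K1/[H⁺] + K1K2/[H⁺]²) = 1 / (1 + 10^+2.11 + 10^+1.22)
   = 1 / (1 + 128.82 + 16.596) = 1/146.42 = 0.006830

α₀ = 0.00683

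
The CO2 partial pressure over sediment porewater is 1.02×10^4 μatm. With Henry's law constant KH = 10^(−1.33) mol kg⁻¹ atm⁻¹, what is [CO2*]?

[CO2*] = 477 μmol/kg

KH = 10^(−1.33) = 4.677×10^-2 mol kg⁻¹ atm⁻¹
[CO2*] = KH · pCO2 = 4.677×10^-2 × 1.02×10^4×10^-6 atm = 4.77×10^-4 mol/kg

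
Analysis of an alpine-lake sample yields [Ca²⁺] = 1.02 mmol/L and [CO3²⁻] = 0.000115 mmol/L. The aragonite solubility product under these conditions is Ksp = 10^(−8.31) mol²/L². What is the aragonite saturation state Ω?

Ω = 0.0239

Ksp = 10^(−8.31) = 4.898×10^-9
Ω = [Ca²⁺][CO3²⁻]/Ksp = (1.02×10^-3)(0.000115×10^-3) / 4.898×10^-9 = 0.0239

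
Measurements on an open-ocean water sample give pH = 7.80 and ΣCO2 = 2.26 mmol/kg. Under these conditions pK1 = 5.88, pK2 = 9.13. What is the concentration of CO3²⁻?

[CO3²⁻] = 0.0998 mmol/kg

α₂ = 1 / (1 + [H⁺]/K2 + [H⁺]²/(K1K2)) = 1 / (1 + 10^+1.33 + 10^-0.59)
   = 1 / (1 + 21.380 + 0.25704) = 1/22.637 = 0.04418
[CO3²⁻] = α₂ × DIC = 0.04418 × 2.26 = 0.0998 mmol/kg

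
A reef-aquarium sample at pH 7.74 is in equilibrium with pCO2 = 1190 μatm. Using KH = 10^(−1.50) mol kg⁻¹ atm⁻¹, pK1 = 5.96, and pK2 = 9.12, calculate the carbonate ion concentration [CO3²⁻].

[CO3²⁻] = 0.0945 mmol/kg

[CO2*] = KH · pCO2 = 10^(−1.50) × 1190×10^-6 = 3.763×10^-5 mol/kg
α₀ = 1/(1 + K1/[H⁺] + K1K2/[H⁺]²) = 1/(1 + 10^+1.78 + 10^+0.40) = 0.01568
DIC = [CO2*]/α₀ = 3.763×10^-5 / 0.01568 = 2.400 mmol/kg
[CO3²⁻] = α₂·DIC; α₂ = 0.03939, so [CO3²⁻] = 0.03939 × 2.400 = 0.0945 mmol/kg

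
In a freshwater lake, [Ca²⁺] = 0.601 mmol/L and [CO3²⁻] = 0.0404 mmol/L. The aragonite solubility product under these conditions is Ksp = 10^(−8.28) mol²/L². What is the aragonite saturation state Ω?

Ksp = 10^(−8.28) = 5.248×10^-9
Ω = [Ca²⁺][CO3²⁻]/Ksp = (0.601×10^-3)(0.0404×10^-3) / 5.248×10^-9 = 4.63

Ω = 4.63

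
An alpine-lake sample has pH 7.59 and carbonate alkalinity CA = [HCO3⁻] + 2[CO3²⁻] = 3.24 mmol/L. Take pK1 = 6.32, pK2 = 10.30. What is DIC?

CA = [HCO3⁻] + 2[CO3²⁻] = (α₁ + 2α₂)·DIC
At pH 7.59: [H⁺]/K1 = 10^-1.27 = 0.053703, K2/[H⁺] = 10^-2.71 = 0.0019498
α₁ = 1/(1 + 0.053703 + 0.0019498) = 1/1.0557 = 0.9473; α₂ = α₁·K2/[H⁺] = 0.001847
α₁ + 2α₂ = 0.9510
DIC = CA / (α₁ + 2α₂) = 3.24 / 0.9510 = 3.41 mmol/L

DIC = 3.41 mmol/L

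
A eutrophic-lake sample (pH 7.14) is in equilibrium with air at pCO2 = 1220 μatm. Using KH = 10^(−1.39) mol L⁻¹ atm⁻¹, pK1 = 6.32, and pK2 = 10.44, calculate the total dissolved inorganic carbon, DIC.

DIC = 0.378 mmol/L

[CO2*] = KH · pCO2 = 10^(−1.39) × 1220×10^-6 = 4.970×10^-5 mol/L
α₀ = 1/(1 + K1/[H⁺] + K1K2/[H⁺]²) = 1/(1 + 10^+0.82 + 10^-2.48) = 0.1314
DIC = [CO2*]/α₀ = 4.970×10^-5 / 0.1314 = 0.378 mmol/L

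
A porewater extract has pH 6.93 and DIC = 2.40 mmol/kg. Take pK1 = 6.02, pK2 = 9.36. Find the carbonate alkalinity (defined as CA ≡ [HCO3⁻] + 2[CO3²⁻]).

CA = [HCO3⁻] + 2[CO3²⁻] = (α₁ + 2α₂)·DIC
At pH 6.93: [H⁺]/K1 = 10^-0.91 = 0.12303, K2/[H⁺] = 10^-2.43 = 0.0037154
α₁ = 1/(1 + 0.12303 + 0.0037154) = 1/1.1267 = 0.8875; α₂ = α₁·K2/[H⁺] = 0.003297
α₁ + 2α₂ = 0.8941
CA = 0.8941 × 2.40 = 2.15 mmol/kg

CA = 2.15 mmol/kg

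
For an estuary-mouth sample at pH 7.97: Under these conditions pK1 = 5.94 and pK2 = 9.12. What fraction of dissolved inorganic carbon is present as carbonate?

α₂ = 0.0655

α₂ = 1 / (1 + [H⁺]/K2 + [H⁺]²/(K1K2)) = 1 / (1 + 10^+1.15 + 10^-0.88)
   = 1 / (1 + 14.125 + 0.13183) = 1/15.257 = 0.06554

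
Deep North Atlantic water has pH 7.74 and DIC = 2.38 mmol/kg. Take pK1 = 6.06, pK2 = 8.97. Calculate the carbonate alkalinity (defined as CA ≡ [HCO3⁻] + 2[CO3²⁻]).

CA = 2.46 mmol/kg

CA = [HCO3⁻] + 2[CO3²⁻] = (α₁ + 2α₂)·DIC
At pH 7.74: [H⁺]/K1 = 10^-1.68 = 0.020893, K2/[H⁺] = 10^-1.23 = 0.058884
α₁ = 1/(1 + 0.020893 + 0.058884) = 1/1.0798 = 0.9261; α₂ = α₁·K2/[H⁺] = 0.05453
α₁ + 2α₂ = 1.0352
CA = 1.0352 × 2.38 = 2.46 mmol/kg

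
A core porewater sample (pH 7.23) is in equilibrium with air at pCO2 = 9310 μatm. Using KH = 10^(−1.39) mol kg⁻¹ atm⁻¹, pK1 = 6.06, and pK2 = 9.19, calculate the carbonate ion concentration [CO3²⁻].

[CO3²⁻] = 0.0615 mmol/kg

[CO2*] = KH · pCO2 = 10^(−1.39) × 9310×10^-6 = 3.793×10^-4 mol/kg
α₀ = 1/(1 + K1/[H⁺] + K1K2/[H⁺]²) = 1/(1 + 10^+1.17 + 10^-0.79) = 0.06268
DIC = [CO2*]/α₀ = 3.793×10^-4 / 0.06268 = 6.051 mmol/kg
[CO3²⁻] = α₂·DIC; α₂ = 0.01017, so [CO3²⁻] = 0.01017 × 6.051 = 0.0615 mmol/kg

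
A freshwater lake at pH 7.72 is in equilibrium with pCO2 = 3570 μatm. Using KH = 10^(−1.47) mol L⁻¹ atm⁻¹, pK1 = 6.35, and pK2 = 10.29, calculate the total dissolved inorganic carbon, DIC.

[CO2*] = KH · pCO2 = 10^(−1.47) × 3570×10^-6 = 1.210×10^-4 mol/L
α₀ = 1/(1 + K1/[H⁺] + K1K2/[H⁺]²) = 1/(1 + 10^+1.37 + 10^-1.20) = 0.04081
DIC = [CO2*]/α₀ = 1.210×10^-4 / 0.04081 = 2.96 mmol/L

DIC = 2.96 mmol/L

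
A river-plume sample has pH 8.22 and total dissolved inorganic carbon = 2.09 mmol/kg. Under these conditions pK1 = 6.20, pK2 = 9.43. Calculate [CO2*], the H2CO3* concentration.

α₀ = 1 / (1 + K1/[H⁺] + K1K2/[H⁺]²) = 1 / (1 + 10^+2.02 + 10^+0.81)
   = 1 / (1 + 104.71 + 6.4565) = 1/112.17 = 0.008915
[CO2*] = α₀ × DIC = 0.008915 × 2.09 = 0.0186 mmol/kg = 18.6 μmol/kg

[CO2*] = 18.6 μmol/kg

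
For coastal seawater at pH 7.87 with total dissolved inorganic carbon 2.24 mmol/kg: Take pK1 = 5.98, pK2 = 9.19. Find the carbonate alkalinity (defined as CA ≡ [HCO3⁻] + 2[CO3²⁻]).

CA = [HCO3⁻] + 2[CO3²⁻] = (α₁ + 2α₂)·DIC
At pH 7.87: [H⁺]/K1 = 10^-1.89 = 0.012882, K2/[H⁺] = 10^-1.32 = 0.047863
α₁ = 1/(1 + 0.012882 + 0.047863) = 1/1.0607 = 0.9427; α₂ = α₁·K2/[H⁺] = 0.04512
α₁ + 2α₂ = 1.0330
CA = 1.0330 × 2.24 = 2.31 mmol/kg

CA = 2.31 mmol/kg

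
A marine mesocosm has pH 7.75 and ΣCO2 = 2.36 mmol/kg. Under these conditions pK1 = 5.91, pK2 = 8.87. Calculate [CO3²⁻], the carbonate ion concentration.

α₂ = 1 / (1 + [H⁺]/K2 + [H⁺]²/(K1K2)) = 1 / (1 + 10^+1.12 + 10^-0.72)
   = 1 / (1 + 13.183 + 0.19055) = 1/14.373 = 0.06957
[CO3²⁻] = α₂ × DIC = 0.06957 × 2.36 = 0.164 mmol/kg

[CO3²⁻] = 0.164 mmol/kg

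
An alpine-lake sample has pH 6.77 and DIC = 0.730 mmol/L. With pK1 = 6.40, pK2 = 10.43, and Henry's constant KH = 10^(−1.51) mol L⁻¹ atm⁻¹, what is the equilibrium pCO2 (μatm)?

α₀ = 1 / (1 + K1/[H⁺] + K1K2/[H⁺]²) = 1 / (1 + 10^+0.37 + 10^-3.29)
   = 1 / (1 + 2.3442 + 0.00051286) = 1/3.3447 = 0.2990
[CO2*] = α₀ × DIC = 0.2990 × 0.730 = 0.2183 mmol/L
pCO2 = [CO2*]/KH = 2.183×10^-4 / 3.090×10^-2 = 7060 μatm

pCO2 = 7060 μatm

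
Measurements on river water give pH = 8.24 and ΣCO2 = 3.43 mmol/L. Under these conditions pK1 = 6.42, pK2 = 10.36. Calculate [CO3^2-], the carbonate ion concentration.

α₂ = 1 / (1 + [H⁺]/K2 + [H⁺]²/(K1K2)) = 1 / (1 + 10^+2.12 + 10^+0.30)
   = 1 / (1 + 131.83 + 1.9953) = 1/134.82 = 0.007417
[CO3²⁻] = α₂ × DIC = 0.007417 × 3.43 = 0.0254 mmol/L

[CO3²⁻] = 0.0254 mmol/L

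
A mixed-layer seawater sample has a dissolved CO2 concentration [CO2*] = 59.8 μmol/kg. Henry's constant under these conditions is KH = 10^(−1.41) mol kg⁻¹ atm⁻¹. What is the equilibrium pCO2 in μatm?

KH = 10^(−1.41) = 3.890×10^-2 mol kg⁻¹ atm⁻¹
pCO2 = [CO2*]/KH = 59.8×10^-6 / 3.890×10^-2 = 1.54×10^-3 atm = 1540 μatm

pCO2 = 1540 μatm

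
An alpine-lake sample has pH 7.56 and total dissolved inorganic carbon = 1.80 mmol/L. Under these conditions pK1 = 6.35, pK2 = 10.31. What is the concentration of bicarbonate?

[HCO3⁻] = 1.69 mmol/L

α₁ = 1 / (1 + [H⁺]/K1 + K2/[H⁺]) = 1 / (1 + 10^-1.21 + 10^-2.75)
   = 1 / (1 + 0.061660 + 0.0017783) = 1/1.0634 = 0.9403
[HCO3⁻] = α₁ × DIC = 0.9403 × 1.80 = 1.69 mmol/L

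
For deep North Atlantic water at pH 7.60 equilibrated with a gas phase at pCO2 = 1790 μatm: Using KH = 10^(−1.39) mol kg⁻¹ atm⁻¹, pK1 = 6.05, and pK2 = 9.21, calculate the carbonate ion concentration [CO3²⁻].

[CO3²⁻] = 0.0635 mmol/kg

[CO2*] = KH · pCO2 = 10^(−1.39) × 1790×10^-6 = 7.292×10^-5 mol/kg
α₀ = 1/(1 + K1/[H⁺] + K1K2/[H⁺]²) = 1/(1 + 10^+1.55 + 10^-0.06) = 0.02677
DIC = [CO2*]/α₀ = 7.292×10^-5 / 0.02677 = 2.724 mmol/kg
[CO3²⁻] = α₂·DIC; α₂ = 0.02332, so [CO3²⁻] = 0.02332 × 2.724 = 0.0635 mmol/kg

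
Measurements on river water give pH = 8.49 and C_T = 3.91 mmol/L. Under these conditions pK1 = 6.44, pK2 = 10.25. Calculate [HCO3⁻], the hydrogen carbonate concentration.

[HCO3⁻] = 3.81 mmol/L

α₁ = 1 / (1 + [H⁺]/K1 + K2/[H⁺]) = 1 / (1 + 10^-2.05 + 10^-1.76)
   = 1 / (1 + 0.0089125 + 0.017378) = 1/1.0263 = 0.9744
[HCO3⁻] = α₁ × DIC = 0.9744 × 3.91 = 3.81 mmol/L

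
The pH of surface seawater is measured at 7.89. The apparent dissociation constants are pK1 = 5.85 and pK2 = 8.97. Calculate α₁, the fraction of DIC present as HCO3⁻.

α₁ = 0.916

α₁ = 1 / (1 + [H⁺]/K1 + K2/[H⁺]) = 1 / (1 + 10^-2.04 + 10^-1.08)
   = 1 / (1 + 0.0091201 + 0.083176) = 1/1.0923 = 0.9155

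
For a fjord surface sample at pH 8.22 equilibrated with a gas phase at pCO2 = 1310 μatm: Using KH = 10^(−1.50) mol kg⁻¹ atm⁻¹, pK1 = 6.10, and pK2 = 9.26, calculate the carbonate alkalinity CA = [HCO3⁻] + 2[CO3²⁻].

[CO2*] = KH · pCO2 = 10^(−1.50) × 1310×10^-6 = 4.143×10^-5 mol/kg
α₀ = 1/(1 + K1/[H⁺] + K1K2/[H⁺]²) = 1/(1 + 10^+2.12 + 10^+1.08) = 0.006904
DIC = [CO2*]/α₀ = 4.143×10^-5 / 0.006904 = 6.000 mmol/kg
CA = (α₁ + 2α₂)·DIC = (0.9101 + 2×0.08300) × 6.000 = 6.46 mmol/kg

CA = 6.46 mmol/kg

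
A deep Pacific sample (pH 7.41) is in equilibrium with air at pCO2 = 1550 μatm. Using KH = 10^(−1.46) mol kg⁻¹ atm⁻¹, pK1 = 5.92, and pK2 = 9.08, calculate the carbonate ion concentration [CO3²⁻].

[CO2*] = KH · pCO2 = 10^(−1.46) × 1550×10^-6 = 5.374×10^-5 mol/kg
α₀ = 1/(1 + K1/[H⁺] + K1K2/[H⁺]²) = 1/(1 + 10^+1.49 + 10^-0.18) = 0.03071
DIC = [CO2*]/α₀ = 5.374×10^-5 / 0.03071 = 1.750 mmol/kg
[CO3²⁻] = α₂·DIC; α₂ = 0.02029, so [CO3²⁻] = 0.02029 × 1.750 = 0.0355 mmol/kg

[CO3²⁻] = 0.0355 mmol/kg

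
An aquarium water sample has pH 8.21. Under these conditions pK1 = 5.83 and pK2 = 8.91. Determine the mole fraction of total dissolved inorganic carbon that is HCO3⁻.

α₁ = 0.831

α₁ = 1 / (1 + [H⁺]/K1 + K2/[H⁺]) = 1 / (1 + 10^-2.38 + 10^-0.70)
   = 1 / (1 + 0.0041687 + 0.19953) = 1/1.2037 = 0.8308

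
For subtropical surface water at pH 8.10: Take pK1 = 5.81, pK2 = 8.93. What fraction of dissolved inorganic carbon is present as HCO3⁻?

α₁ = 1 / (1 + [H⁺]/K1 + K2/[H⁺]) = 1 / (1 + 10^-2.29 + 10^-0.83)
   = 1 / (1 + 0.0051286 + 0.14791) = 1/1.1530 = 0.8673

α₁ = 0.867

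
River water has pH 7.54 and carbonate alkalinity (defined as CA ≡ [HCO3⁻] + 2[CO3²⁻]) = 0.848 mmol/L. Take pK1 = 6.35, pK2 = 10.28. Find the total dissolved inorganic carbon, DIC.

CA = [HCO3⁻] + 2[CO3²⁻] = (α₁ + 2α₂)·DIC
At pH 7.54: [H⁺]/K1 = 10^-1.19 = 0.064565, K2/[H⁺] = 10^-2.74 = 0.0018197
α₁ = 1/(1 + 0.064565 + 0.0018197) = 1/1.0664 = 0.9377; α₂ = α₁·K2/[H⁺] = 0.001706
α₁ + 2α₂ = 0.9412
DIC = CA / (α₁ + 2α₂) = 0.848 / 0.9412 = 0.901 mmol/L

DIC = 0.901 mmol/L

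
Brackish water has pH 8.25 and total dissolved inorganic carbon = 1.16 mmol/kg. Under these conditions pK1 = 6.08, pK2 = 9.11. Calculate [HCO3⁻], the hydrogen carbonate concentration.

[HCO3⁻] = 1.01 mmol/kg

α₁ = 1 / (1 + [H⁺]/K1 + K2/[H⁺]) = 1 / (1 + 10^-2.17 + 10^-0.86)
   = 1 / (1 + 0.0067608 + 0.13804) = 1/1.1448 = 0.8735
[HCO3⁻] = α₁ × DIC = 0.8735 × 1.16 = 1.01 mmol/kg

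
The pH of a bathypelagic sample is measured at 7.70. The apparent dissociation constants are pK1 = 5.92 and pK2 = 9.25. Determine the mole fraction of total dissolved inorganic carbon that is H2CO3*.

α₀ = 1 / (1 + K1/[H⁺] + K1K2/[H⁺]²) = 1 / (1 + 10^+1.78 + 10^+0.23)
   = 1 / (1 + 60.256 + 1.6982) = 1/62.954 = 0.01588

α₀ = 0.0159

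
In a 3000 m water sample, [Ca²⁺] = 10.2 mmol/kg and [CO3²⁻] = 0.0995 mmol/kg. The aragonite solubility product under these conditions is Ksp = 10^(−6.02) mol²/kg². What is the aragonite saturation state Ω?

Ω = 1.06

Ksp = 10^(−6.02) = 9.550×10^-7
Ω = [Ca²⁺][CO3²⁻]/Ksp = (10.2×10^-3)(0.0995×10^-3) / 9.550×10^-7 = 1.06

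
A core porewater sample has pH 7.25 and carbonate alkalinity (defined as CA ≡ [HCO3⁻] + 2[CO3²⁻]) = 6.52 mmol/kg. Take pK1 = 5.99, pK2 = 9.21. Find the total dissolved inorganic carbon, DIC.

DIC = 6.80 mmol/kg

CA = [HCO3⁻] + 2[CO3²⁻] = (α₁ + 2α₂)·DIC
At pH 7.25: [H⁺]/K1 = 10^-1.26 = 0.054954, K2/[H⁺] = 10^-1.96 = 0.010965
α₁ = 1/(1 + 0.054954 + 0.010965) = 1/1.0659 = 0.9382; α₂ = α₁·K2/[H⁺] = 0.01029
α₁ + 2α₂ = 0.9587
DIC = CA / (α₁ + 2α₂) = 6.52 / 0.9587 = 6.80 mmol/kg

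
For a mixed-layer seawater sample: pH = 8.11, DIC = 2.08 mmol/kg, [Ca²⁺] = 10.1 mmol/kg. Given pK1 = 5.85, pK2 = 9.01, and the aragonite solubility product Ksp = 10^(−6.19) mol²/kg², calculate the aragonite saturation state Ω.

α₂ = 1 / (1 + [H⁺]/K2 + [H⁺]²/(K1K2)) = 1 / (1 + 10^+0.90 + 10^-1.36)
   = 1 / (1 + 7.9433 + 0.043652) = 1/8.9869 = 0.1113
[CO3²⁻] = α₂ × DIC = 0.1113 × 2.08 = 0.2314 mmol/kg
Ksp = 10^(−6.19) = 6.457×10^-7
Ω = [Ca²⁺][CO3²⁻]/Ksp = (10.1×10^-3)(2.314×10^-4) / 6.457×10^-7 = 3.62

Ω = 3.62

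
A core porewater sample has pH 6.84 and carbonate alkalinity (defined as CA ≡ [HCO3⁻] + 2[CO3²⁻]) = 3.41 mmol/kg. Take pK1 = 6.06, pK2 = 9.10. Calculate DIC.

CA = [HCO3⁻] + 2[CO3²⁻] = (α₁ + 2α₂)·DIC
At pH 6.84: [H⁺]/K1 = 10^-0.78 = 0.16596, K2/[H⁺] = 10^-2.26 = 0.0054954
α₁ = 1/(1 + 0.16596 + 0.0054954) = 1/1.1715 = 0.8536; α₂ = α₁·K2/[H⁺] = 0.004691
α₁ + 2α₂ = 0.8630
DIC = CA / (α₁ + 2α₂) = 3.41 / 0.8630 = 3.95 mmol/kg

DIC = 3.95 mmol/kg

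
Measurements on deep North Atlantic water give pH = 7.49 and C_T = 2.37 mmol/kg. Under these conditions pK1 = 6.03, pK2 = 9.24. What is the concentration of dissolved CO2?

[CO2*] = 0.0781 mmol/kg

α₀ = 1 / (1 + K1/[H⁺] + K1K2/[H⁺]²) = 1 / (1 + 10^+1.46 + 10^-0.29)
   = 1 / (1 + 28.840 + 0.51286) = 1/30.353 = 0.03295
[CO2*] = α₀ × DIC = 0.03295 × 2.37 = 0.0781 mmol/kg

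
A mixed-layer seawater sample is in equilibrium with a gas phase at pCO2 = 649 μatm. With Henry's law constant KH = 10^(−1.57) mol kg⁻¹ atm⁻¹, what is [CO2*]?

[CO2*] = 17.5 μmol/kg

KH = 10^(−1.57) = 2.692×10^-2 mol kg⁻¹ atm⁻¹
[CO2*] = KH · pCO2 = 2.692×10^-2 × 649×10^-6 atm = 1.75×10^-5 mol/kg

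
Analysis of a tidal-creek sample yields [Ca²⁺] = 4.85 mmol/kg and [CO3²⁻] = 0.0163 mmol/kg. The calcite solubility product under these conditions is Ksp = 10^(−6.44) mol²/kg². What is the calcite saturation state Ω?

Ω = 0.218

Ksp = 10^(−6.44) = 3.631×10^-7
Ω = [Ca²⁺][CO3²⁻]/Ksp = (4.85×10^-3)(0.0163×10^-3) / 3.631×10^-7 = 0.218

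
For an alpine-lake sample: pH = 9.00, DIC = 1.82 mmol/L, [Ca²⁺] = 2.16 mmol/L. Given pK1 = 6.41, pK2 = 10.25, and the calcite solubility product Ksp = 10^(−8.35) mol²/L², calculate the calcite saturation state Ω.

Ω = 46.7

α₂ = 1 / (1 + [H⁺]/K2 + [H⁺]²/(K1K2)) = 1 / (1 + 10^+1.25 + 10^-1.34)
   = 1 / (1 + 17.783 + 0.045709) = 1/18.829 = 0.05311
[CO3²⁻] = α₂ × DIC = 0.05311 × 1.82 = 0.09666 mmol/L
Ksp = 10^(−8.35) = 4.467×10^-9
Ω = [Ca²⁺][CO3²⁻]/Ksp = (2.16×10^-3)(9.666×10^-5) / 4.467×10^-9 = 46.7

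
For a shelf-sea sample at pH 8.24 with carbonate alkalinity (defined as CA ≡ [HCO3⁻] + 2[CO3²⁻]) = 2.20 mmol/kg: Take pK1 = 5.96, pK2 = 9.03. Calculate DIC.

CA = [HCO3⁻] + 2[CO3²⁻] = (α₁ + 2α₂)·DIC
At pH 8.24: [H⁺]/K1 = 10^-2.28 = 0.0052481, K2/[H⁺] = 10^-0.79 = 0.16218
α₁ = 1/(1 + 0.0052481 + 0.16218) = 1/1.1674 = 0.8566; α₂ = α₁·K2/[H⁺] = 0.1389
α₁ + 2α₂ = 1.1344
DIC = CA / (α₁ + 2α₂) = 2.20 / 1.1344 = 1.94 mmol/kg

DIC = 1.94 mmol/kg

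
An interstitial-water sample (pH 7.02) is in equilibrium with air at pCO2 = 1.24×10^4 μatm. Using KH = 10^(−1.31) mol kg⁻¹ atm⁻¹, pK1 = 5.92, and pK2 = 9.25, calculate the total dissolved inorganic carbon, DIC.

DIC = 8.30 mmol/kg

[CO2*] = KH · pCO2 = 10^(−1.31) × 1.24×10^4×10^-6 = 6.073×10^-4 mol/kg
α₀ = 1/(1 + K1/[H⁺] + K1K2/[H⁺]²) = 1/(1 + 10^+1.10 + 10^-1.13) = 0.07319
DIC = [CO2*]/α₀ = 6.073×10^-4 / 0.07319 = 8.30 mmol/kg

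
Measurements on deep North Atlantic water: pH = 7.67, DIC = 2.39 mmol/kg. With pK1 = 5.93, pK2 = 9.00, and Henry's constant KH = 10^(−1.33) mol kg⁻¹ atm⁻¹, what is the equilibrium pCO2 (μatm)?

pCO2 = 873 μatm

α₀ = 1 / (1 + K1/[H⁺] + K1K2/[H⁺]²) = 1 / (1 + 10^+1.74 + 10^+0.41)
   = 1 / (1 + 54.954 + 2.5704) = 1/58.524 = 0.01709
[CO2*] = α₀ × DIC = 0.01709 × 2.39 = 0.04084 mmol/kg
pCO2 = [CO2*]/KH = 4.084×10^-5 / 4.677×10^-2 = 873 μatm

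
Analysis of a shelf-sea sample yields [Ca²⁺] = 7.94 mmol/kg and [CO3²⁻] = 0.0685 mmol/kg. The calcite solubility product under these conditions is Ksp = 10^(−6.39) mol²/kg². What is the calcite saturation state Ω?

Ω = 1.34

Ksp = 10^(−6.39) = 4.074×10^-7
Ω = [Ca²⁺][CO3²⁻]/Ksp = (7.94×10^-3)(0.0685×10^-3) / 4.074×10^-7 = 1.34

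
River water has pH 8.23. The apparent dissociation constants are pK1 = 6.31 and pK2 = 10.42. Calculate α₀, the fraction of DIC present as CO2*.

α₀ = 1 / (1 + K1/[H⁺] + K1K2/[H⁺]²) = 1 / (1 + 10^+1.92 + 10^-0.27)
   = 1 / (1 + 83.176 + 0.53703) = 1/84.713 = 0.01180

α₀ = 0.0118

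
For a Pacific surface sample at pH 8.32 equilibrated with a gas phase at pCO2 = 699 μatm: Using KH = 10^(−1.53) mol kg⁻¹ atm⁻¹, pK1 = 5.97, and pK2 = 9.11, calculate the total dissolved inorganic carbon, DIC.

DIC = 5.39 mmol/kg

[CO2*] = KH · pCO2 = 10^(−1.53) × 699×10^-6 = 2.063×10^-5 mol/kg
α₀ = 1/(1 + K1/[H⁺] + K1K2/[H⁺]²) = 1/(1 + 10^+2.35 + 10^+1.56) = 0.003829
DIC = [CO2*]/α₀ = 2.063×10^-5 / 0.003829 = 5.39 mmol/kg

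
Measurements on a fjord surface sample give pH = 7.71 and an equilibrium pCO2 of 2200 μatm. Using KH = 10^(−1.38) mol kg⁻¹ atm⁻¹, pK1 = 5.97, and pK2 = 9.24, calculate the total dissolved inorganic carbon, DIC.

[CO2*] = KH · pCO2 = 10^(−1.38) × 2200×10^-6 = 9.171×10^-5 mol/kg
α₀ = 1/(1 + K1/[H⁺] + K1K2/[H⁺]²) = 1/(1 + 10^+1.74 + 10^+0.21) = 0.01737
DIC = [CO2*]/α₀ = 9.171×10^-5 / 0.01737 = 5.28 mmol/kg

DIC = 5.28 mmol/kg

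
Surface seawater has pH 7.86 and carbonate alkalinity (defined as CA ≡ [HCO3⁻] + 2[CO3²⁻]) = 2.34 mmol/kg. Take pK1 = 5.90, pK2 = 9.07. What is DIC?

DIC = 2.23 mmol/kg

CA = [HCO3⁻] + 2[CO3²⁻] = (α₁ + 2α₂)·DIC
At pH 7.86: [H⁺]/K1 = 10^-1.96 = 0.010965, K2/[H⁺] = 10^-1.21 = 0.061660
α₁ = 1/(1 + 0.010965 + 0.061660) = 1/1.0726 = 0.9323; α₂ = α₁·K2/[H⁺] = 0.05748
α₁ + 2α₂ = 1.0473
DIC = CA / (α₁ + 2α₂) = 2.34 / 1.0473 = 2.23 mmol/kg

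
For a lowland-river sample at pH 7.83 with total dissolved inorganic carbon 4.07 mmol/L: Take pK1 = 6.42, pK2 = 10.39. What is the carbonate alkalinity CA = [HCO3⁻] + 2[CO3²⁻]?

CA = [HCO3⁻] + 2[CO3²⁻] = (α₁ + 2α₂)·DIC
At pH 7.83: [H⁺]/K1 = 10^-1.41 = 0.038905, K2/[H⁺] = 10^-2.56 = 0.0027542
α₁ = 1/(1 + 0.038905 + 0.0027542) = 1/1.0417 = 0.9600; α₂ = α₁·K2/[H⁺] = 0.002644
α₁ + 2α₂ = 0.9653
CA = 0.9653 × 4.07 = 3.93 mmol/L

CA = 3.93 mmol/L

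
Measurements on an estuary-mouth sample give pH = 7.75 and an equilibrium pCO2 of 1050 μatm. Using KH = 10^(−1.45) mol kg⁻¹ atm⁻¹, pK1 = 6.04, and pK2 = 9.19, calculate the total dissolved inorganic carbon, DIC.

DIC = 2.02 mmol/kg

[CO2*] = KH · pCO2 = 10^(−1.45) × 1050×10^-6 = 3.726×10^-5 mol/kg
α₀ = 1/(1 + K1/[H⁺] + K1K2/[H⁺]²) = 1/(1 + 10^+1.71 + 10^+0.27) = 0.01847
DIC = [CO2*]/α₀ = 3.726×10^-5 / 0.01847 = 2.02 mmol/kg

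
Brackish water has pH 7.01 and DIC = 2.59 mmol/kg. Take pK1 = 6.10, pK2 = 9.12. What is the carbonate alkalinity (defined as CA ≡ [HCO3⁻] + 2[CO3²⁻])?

CA = [HCO3⁻] + 2[CO3²⁻] = (α₁ + 2α₂)·DIC
At pH 7.01: [H⁺]/K1 = 10^-0.91 = 0.12303, K2/[H⁺] = 10^-2.11 = 0.0077625
α₁ = 1/(1 + 0.12303 + 0.0077625) = 1/1.1308 = 0.8843; α₂ = α₁·K2/[H⁺] = 0.006865
α₁ + 2α₂ = 0.8981
CA = 0.8981 × 2.59 = 2.33 mmol/kg

CA = 2.33 mmol/kg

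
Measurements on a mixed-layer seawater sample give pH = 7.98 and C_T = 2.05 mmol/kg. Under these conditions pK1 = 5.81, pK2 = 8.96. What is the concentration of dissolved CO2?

α₀ = 1 / (1 + K1/[H⁺] + K1K2/[H⁺]²) = 1 / (1 + 10^+2.17 + 10^+1.19)
   = 1 / (1 + 147.91 + 15.488) = 1/164.40 = 0.006083
[CO2*] = α₀ × DIC = 0.006083 × 2.05 = 0.0125 mmol/kg = 12.5 μmol/kg

[CO2*] = 12.5 μmol/kg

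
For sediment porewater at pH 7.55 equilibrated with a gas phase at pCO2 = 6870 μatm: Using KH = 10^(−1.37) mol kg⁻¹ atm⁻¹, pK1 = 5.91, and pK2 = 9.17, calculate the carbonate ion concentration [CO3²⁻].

[CO2*] = KH · pCO2 = 10^(−1.37) × 6870×10^-6 = 2.931×10^-4 mol/kg
α₀ = 1/(1 + K1/[H⁺] + K1K2/[H⁺]²) = 1/(1 + 10^+1.64 + 10^+0.02) = 0.02188
DIC = [CO2*]/α₀ = 2.931×10^-4 / 0.02188 = 13.39 mmol/kg
[CO3²⁻] = α₂·DIC; α₂ = 0.02291, so [CO3²⁻] = 0.02291 × 13.39 = 0.307 mmol/kg

[CO3²⁻] = 0.307 mmol/kg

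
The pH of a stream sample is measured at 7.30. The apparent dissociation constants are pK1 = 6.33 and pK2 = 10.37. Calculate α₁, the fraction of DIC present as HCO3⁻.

α₁ = 0.903

α₁ = 1 / (1 + [H⁺]/K1 + K2/[H⁺]) = 1 / (1 + 10^-0.97 + 10^-3.07)
   = 1 / (1 + 0.10715 + 0.00085114) = 1/1.1080 = 0.9025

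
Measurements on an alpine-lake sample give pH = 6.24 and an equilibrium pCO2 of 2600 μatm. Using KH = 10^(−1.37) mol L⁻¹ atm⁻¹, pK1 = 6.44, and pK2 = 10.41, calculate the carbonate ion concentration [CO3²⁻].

[CO3²⁻] = 0.00473 μmol/L

[CO2*] = KH · pCO2 = 10^(−1.37) × 2600×10^-6 = 1.109×10^-4 mol/L
α₀ = 1/(1 + K1/[H⁺] + K1K2/[H⁺]²) = 1/(1 + 10^-0.20 + 10^-4.37) = 0.6131
DIC = [CO2*]/α₀ = 1.109×10^-4 / 0.6131 = 0.1809 mmol/L
[CO3²⁻] = α₂·DIC; α₂ = 2.615×10^-5, so [CO3²⁻] = 2.615×10^-5 × 0.1809 = 4.73×10^-6 mmol/L = 0.00473 μmol/L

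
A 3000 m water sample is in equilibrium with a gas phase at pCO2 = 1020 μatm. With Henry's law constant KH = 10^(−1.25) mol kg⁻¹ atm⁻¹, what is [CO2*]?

[CO2*] = 57.4 μmol/kg

KH = 10^(−1.25) = 5.623×10^-2 mol kg⁻¹ atm⁻¹
[CO2*] = KH · pCO2 = 5.623×10^-2 × 1020×10^-6 atm = 5.74×10^-5 mol/kg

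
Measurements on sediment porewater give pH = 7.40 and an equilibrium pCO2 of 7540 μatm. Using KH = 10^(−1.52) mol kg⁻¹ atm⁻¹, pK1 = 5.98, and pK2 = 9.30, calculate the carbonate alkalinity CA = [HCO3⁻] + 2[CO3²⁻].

[CO2*] = KH · pCO2 = 10^(−1.52) × 7540×10^-6 = 2.277×10^-4 mol/kg
α₀ = 1/(1 + K1/[H⁺] + K1K2/[H⁺]²) = 1/(1 + 10^+1.42 + 10^-0.48) = 0.03619
DIC = [CO2*]/α₀ = 2.277×10^-4 / 0.03619 = 6.292 mmol/kg
CA = (α₁ + 2α₂)·DIC = (0.9518 + 2×0.01198) × 6.292 = 6.14 mmol/kg

CA = 6.14 mmol/kg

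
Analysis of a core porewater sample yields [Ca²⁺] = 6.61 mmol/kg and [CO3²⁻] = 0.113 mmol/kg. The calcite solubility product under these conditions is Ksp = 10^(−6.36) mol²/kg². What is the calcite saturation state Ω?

Ksp = 10^(−6.36) = 4.365×10^-7
Ω = [Ca²⁺][CO3²⁻]/Ksp = (6.61×10^-3)(0.113×10^-3) / 4.365×10^-7 = 1.71

Ω = 1.71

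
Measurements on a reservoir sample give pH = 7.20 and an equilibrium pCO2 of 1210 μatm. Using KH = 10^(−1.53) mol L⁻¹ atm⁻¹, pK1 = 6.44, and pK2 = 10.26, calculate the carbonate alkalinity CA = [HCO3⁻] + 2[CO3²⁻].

[CO2*] = KH · pCO2 = 10^(−1.53) × 1210×10^-6 = 3.571×10^-5 mol/L
α₀ = 1/(1 + K1/[H⁺] + K1K2/[H⁺]²) = 1/(1 + 10^+0.76 + 10^-2.30) = 0.1479
DIC = [CO2*]/α₀ = 3.571×10^-5 / 0.1479 = 0.2414 mmol/L
CA = (α₁ + 2α₂)·DIC = (0.8513 + 2×0.0007415) × 0.2414 = 0.206 mmol/L

CA = 0.206 mmol/L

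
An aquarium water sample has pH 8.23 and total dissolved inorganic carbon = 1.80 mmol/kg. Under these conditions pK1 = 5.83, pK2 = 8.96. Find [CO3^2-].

[CO3²⁻] = 0.282 mmol/kg

α₂ = 1 / (1 + [H⁺]/K2 + [H⁺]²/(K1K2)) = 1 / (1 + 10^+0.73 + 10^-1.67)
   = 1 / (1 + 5.3703 + 0.021380) = 1/6.3917 = 0.1565
[CO3²⁻] = α₂ × DIC = 0.1565 × 1.80 = 0.282 mmol/kg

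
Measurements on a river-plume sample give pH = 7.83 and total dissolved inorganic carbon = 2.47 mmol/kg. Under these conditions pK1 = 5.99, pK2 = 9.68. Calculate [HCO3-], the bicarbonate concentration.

α₁ = 1 / (1 + [H⁺]/K1 + K2/[H⁺]) = 1 / (1 + 10^-1.84 + 10^-1.85)
   = 1 / (1 + 0.014454 + 0.014125) = 1/1.0286 = 0.9722
[HCO3⁻] = α₁ × DIC = 0.9722 × 2.47 = 2.40 mmol/kg

[HCO3⁻] = 2.40 mmol/kg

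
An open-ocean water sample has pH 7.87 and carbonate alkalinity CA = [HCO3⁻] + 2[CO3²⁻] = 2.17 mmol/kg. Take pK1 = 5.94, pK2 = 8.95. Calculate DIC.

CA = [HCO3⁻] + 2[CO3²⁻] = (α₁ + 2α₂)·DIC
At pH 7.87: [H⁺]/K1 = 10^-1.93 = 0.011749, K2/[H⁺] = 10^-1.08 = 0.083176
α₁ = 1/(1 + 0.011749 + 0.083176) = 1/1.0949 = 0.9133; α₂ = α₁·K2/[H⁺] = 0.07597
α₁ + 2α₂ = 1.0652
DIC = CA / (α₁ + 2α₂) = 2.17 / 1.0652 = 2.04 mmol/kg

DIC = 2.04 mmol/kg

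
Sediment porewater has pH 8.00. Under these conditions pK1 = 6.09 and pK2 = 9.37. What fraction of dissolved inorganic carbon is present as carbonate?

α₂ = 0.0404

α₂ = 1 / (1 + [H⁺]/K2 + [H⁺]²/(K1K2)) = 1 / (1 + 10^+1.37 + 10^-0.54)
   = 1 / (1 + 23.442 + 0.28840) = 1/24.731 = 0.04044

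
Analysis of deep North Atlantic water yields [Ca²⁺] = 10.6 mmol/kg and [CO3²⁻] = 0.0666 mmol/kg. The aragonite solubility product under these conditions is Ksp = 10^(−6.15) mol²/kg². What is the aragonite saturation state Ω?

Ω = 0.997

Ksp = 10^(−6.15) = 7.079×10^-7
Ω = [Ca²⁺][CO3²⁻]/Ksp = (10.6×10^-3)(0.0666×10^-3) / 7.079×10^-7 = 0.997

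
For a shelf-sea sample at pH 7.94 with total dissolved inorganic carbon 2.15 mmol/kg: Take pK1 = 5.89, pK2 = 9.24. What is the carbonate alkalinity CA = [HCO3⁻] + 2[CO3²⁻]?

CA = [HCO3⁻] + 2[CO3²⁻] = (α₁ + 2α₂)·DIC
At pH 7.94: [H⁺]/K1 = 10^-2.05 = 0.0089125, K2/[H⁺] = 10^-1.30 = 0.050119
α₁ = 1/(1 + 0.0089125 + 0.050119) = 1/1.0590 = 0.9443; α₂ = α₁·K2/[H⁺] = 0.04733
α₁ + 2α₂ = 1.0389
CA = 1.0389 × 2.15 = 2.23 mmol/kg

CA = 2.23 mmol/kg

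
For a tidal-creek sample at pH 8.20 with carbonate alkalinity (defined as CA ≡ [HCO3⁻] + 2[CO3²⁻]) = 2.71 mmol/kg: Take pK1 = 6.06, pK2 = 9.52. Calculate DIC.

DIC = 2.61 mmol/kg

CA = [HCO3⁻] + 2[CO3²⁻] = (α₁ + 2α₂)·DIC
At pH 8.20: [H⁺]/K1 = 10^-2.14 = 0.0072444, K2/[H⁺] = 10^-1.32 = 0.047863
α₁ = 1/(1 + 0.0072444 + 0.047863) = 1/1.0551 = 0.9478; α₂ = α₁·K2/[H⁺] = 0.04536
α₁ + 2α₂ = 1.0385
DIC = CA / (α₁ + 2α₂) = 2.71 / 1.0385 = 2.61 mmol/kg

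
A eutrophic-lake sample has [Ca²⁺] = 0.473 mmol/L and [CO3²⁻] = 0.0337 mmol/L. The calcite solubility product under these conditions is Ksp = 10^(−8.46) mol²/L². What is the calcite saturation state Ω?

Ω = 4.60

Ksp = 10^(−8.46) = 3.467×10^-9
Ω = [Ca²⁺][CO3²⁻]/Ksp = (0.473×10^-3)(0.0337×10^-3) / 3.467×10^-9 = 4.60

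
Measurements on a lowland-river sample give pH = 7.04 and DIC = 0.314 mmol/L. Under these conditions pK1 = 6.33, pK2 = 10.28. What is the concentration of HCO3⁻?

α₁ = 1 / (1 + [H⁺]/K1 + K2/[H⁺]) = 1 / (1 + 10^-0.71 + 10^-3.24)
   = 1 / (1 + 0.19498 + 0.00057544) = 1/1.1956 = 0.8364
[HCO3⁻] = α₁ × DIC = 0.8364 × 0.314 = 0.263 mmol/L

[HCO3⁻] = 0.263 mmol/L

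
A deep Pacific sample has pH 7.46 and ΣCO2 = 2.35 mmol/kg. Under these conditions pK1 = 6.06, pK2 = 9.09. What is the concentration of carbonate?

[CO3²⁻] = 0.0518 mmol/kg

α₂ = 1 / (1 + [H⁺]/K2 + [H⁺]²/(K1K2)) = 1 / (1 + 10^+1.63 + 10^+0.23)
   = 1 / (1 + 42.658 + 1.6982) = 1/45.356 = 0.02205
[CO3²⁻] = α₂ × DIC = 0.02205 × 2.35 = 0.0518 mmol/kg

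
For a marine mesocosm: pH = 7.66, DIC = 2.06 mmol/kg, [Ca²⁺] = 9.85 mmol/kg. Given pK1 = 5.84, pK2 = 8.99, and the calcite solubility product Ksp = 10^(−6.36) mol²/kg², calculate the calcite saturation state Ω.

Ω = 2.05

α₂ = 1 / (1 + [H⁺]/K2 + [H⁺]²/(K1K2)) = 1 / (1 + 10^+1.33 + 10^-0.49)
   = 1 / (1 + 21.380 + 0.32359) = 1/22.703 = 0.04405
[CO3²⁻] = α₂ × DIC = 0.04405 × 2.06 = 0.09074 mmol/kg
Ksp = 10^(−6.36) = 4.365×10^-7
Ω = [Ca²⁺][CO3²⁻]/Ksp = (9.85×10^-3)(9.074×10^-5) / 4.365×10^-7 = 2.05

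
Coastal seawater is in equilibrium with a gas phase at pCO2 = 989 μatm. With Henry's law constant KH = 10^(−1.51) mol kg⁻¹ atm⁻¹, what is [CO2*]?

[CO2*] = 30.6 μmol/kg

KH = 10^(−1.51) = 3.090×10^-2 mol kg⁻¹ atm⁻¹
[CO2*] = KH · pCO2 = 3.090×10^-2 × 989×10^-6 atm = 3.06×10^-5 mol/kg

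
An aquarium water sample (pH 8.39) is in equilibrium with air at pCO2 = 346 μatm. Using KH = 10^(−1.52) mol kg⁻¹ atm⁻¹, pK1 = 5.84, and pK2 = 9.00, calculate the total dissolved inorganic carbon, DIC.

DIC = 4.63 mmol/kg

[CO2*] = KH · pCO2 = 10^(−1.52) × 346×10^-6 = 1.045×10^-5 mol/kg
α₀ = 1/(1 + K1/[H⁺] + K1K2/[H⁺]²) = 1/(1 + 10^+2.55 + 10^+1.94) = 0.002258
DIC = [CO2*]/α₀ = 1.045×10^-5 / 0.002258 = 4.63 mmol/kg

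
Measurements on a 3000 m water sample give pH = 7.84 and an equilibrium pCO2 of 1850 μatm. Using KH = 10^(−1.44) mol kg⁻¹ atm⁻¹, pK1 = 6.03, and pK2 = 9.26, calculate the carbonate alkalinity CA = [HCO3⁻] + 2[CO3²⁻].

[CO2*] = KH · pCO2 = 10^(−1.44) × 1850×10^-6 = 6.717×10^-5 mol/kg
α₀ = 1/(1 + K1/[H⁺] + K1K2/[H⁺]²) = 1/(1 + 10^+1.81 + 10^+0.39) = 0.01470
DIC = [CO2*]/α₀ = 6.717×10^-5 / 0.01470 = 4.569 mmol/kg
CA = (α₁ + 2α₂)·DIC = (0.9492 + 2×0.03609) × 4.569 = 4.67 mmol/kg

CA = 4.67 mmol/kg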